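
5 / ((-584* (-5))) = 1 / 584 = 0.00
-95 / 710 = -19 / 142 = -0.13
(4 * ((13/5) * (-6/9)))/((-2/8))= 416/15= 27.73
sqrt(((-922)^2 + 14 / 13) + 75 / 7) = 3* sqrt(782182583) / 91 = 922.01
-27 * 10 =-270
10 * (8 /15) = 16 /3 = 5.33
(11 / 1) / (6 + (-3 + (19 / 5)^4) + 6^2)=6875 / 154696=0.04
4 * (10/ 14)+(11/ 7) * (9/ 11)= 29/ 7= 4.14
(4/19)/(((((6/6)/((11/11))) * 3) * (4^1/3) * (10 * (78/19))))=1/780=0.00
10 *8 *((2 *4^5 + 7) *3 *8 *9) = 35510400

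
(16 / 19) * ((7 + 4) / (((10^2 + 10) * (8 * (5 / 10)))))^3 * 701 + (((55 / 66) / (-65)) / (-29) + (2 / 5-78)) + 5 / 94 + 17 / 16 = -308952356393 / 4039932000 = -76.47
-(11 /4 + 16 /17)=-251 /68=-3.69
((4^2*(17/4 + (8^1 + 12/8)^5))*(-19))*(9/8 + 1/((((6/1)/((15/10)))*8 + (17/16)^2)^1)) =-3687517541305/135696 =-27174843.34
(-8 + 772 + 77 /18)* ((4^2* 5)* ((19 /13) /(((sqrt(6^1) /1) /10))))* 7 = 367851400* sqrt(6) /351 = 2567088.98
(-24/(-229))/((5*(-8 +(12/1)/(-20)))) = -24/9847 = -0.00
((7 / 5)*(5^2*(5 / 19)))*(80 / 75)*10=5600 / 57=98.25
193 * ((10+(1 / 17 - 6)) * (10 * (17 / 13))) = 133170 / 13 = 10243.85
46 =46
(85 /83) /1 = 85 /83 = 1.02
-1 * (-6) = 6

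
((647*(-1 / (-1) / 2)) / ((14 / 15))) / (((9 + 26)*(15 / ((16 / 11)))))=2588 / 2695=0.96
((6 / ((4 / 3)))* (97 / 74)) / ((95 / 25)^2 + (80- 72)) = 7275 / 27676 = 0.26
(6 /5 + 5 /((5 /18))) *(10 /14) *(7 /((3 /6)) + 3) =1632 /7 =233.14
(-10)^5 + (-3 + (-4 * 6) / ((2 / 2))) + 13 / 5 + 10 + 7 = -500037 / 5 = -100007.40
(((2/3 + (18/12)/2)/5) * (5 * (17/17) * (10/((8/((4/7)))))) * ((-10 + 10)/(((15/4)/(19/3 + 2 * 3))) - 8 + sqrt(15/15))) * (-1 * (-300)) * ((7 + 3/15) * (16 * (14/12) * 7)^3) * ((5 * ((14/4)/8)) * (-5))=1120018480000/3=373339493333.33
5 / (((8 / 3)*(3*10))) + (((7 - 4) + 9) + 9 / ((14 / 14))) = 337 / 16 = 21.06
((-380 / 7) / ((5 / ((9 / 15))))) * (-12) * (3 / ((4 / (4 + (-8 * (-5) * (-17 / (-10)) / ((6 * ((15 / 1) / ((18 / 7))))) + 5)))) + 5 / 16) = 815841 / 1225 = 665.99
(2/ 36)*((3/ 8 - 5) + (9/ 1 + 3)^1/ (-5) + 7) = -1/ 720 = -0.00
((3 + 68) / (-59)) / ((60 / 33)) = -0.66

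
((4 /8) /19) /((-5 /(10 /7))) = -1 /133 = -0.01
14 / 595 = 2 / 85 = 0.02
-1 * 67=-67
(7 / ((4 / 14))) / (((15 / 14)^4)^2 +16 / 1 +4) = 36156831872 / 32078671745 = 1.13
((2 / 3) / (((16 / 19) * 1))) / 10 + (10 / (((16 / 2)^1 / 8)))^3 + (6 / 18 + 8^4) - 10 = 406913 / 80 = 5086.41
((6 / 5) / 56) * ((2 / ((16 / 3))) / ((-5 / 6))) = -0.01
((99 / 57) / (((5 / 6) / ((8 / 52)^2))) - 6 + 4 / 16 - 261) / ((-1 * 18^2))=0.82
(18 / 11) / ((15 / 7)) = 0.76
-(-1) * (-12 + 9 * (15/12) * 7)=267/4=66.75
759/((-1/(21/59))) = -15939/59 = -270.15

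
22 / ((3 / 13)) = 286 / 3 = 95.33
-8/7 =-1.14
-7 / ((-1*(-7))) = -1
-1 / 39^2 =-1 / 1521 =-0.00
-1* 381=-381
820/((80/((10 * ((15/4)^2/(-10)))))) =-9225/64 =-144.14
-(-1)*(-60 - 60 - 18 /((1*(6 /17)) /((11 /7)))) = -200.14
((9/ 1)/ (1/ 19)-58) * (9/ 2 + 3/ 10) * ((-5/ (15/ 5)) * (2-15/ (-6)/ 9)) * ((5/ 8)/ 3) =-23165/ 54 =-428.98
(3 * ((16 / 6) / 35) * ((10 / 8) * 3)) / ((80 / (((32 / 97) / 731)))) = 12 / 2481745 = 0.00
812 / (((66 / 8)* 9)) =3248 / 297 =10.94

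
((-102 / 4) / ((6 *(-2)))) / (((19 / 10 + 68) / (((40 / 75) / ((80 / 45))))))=17 / 1864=0.01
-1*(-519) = 519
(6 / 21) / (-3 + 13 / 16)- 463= -113467 / 245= -463.13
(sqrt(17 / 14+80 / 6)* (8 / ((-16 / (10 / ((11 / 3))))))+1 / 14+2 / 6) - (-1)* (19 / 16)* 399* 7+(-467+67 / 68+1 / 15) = 27142893 / 9520 - 5* sqrt(25662) / 154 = 2845.94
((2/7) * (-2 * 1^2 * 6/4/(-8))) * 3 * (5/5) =9/28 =0.32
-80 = -80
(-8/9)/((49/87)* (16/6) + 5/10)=-0.44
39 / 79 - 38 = -2963 / 79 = -37.51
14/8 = 7/4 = 1.75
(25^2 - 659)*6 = -204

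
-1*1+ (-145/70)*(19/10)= -691/140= -4.94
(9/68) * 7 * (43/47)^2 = 116487/150212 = 0.78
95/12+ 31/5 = 847/60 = 14.12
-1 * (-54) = 54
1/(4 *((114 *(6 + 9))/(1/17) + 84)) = 1/116616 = 0.00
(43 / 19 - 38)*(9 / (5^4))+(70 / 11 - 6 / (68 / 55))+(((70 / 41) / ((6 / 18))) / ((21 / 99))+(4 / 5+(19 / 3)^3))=1376508881377 / 4916463750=279.98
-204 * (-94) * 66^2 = 83530656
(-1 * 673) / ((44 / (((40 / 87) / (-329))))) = 6730 / 314853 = 0.02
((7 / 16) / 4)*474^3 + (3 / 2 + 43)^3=23472335 / 2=11736167.50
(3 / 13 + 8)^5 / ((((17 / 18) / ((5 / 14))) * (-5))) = -126229655763 / 44183867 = -2856.92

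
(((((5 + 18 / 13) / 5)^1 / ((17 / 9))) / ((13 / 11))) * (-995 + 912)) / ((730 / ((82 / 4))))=-27962451 / 20972900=-1.33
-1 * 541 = -541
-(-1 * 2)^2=-4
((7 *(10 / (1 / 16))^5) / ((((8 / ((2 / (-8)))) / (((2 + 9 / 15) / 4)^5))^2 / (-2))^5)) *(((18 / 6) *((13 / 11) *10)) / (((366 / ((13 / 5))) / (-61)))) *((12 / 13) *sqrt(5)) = 0.00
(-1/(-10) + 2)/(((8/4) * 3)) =7/20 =0.35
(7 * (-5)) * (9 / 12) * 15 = -1575 / 4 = -393.75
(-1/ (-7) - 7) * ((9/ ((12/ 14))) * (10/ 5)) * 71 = -10224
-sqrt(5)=-2.24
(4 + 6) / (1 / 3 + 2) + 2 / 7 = 32 / 7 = 4.57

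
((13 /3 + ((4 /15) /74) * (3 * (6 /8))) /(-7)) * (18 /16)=-14457 /20720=-0.70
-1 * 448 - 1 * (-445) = -3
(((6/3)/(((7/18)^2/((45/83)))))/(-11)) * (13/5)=-75816/44737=-1.69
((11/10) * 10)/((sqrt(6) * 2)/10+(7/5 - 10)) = -2365/1843 - 55 * sqrt(6)/1843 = -1.36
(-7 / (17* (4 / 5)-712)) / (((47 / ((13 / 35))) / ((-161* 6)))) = -2093 / 27354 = -0.08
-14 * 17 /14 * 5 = -85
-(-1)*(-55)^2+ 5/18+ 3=54509/18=3028.28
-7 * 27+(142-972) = -1019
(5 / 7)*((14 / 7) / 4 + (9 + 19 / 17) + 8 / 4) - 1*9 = 3 / 238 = 0.01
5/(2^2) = 5/4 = 1.25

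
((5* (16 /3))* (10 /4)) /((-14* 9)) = -100 /189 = -0.53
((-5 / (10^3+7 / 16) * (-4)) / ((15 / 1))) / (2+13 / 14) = 896 / 1968861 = 0.00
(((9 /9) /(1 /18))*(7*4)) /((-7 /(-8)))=576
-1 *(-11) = 11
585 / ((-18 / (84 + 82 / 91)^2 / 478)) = -71330835820 / 637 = -111979334.10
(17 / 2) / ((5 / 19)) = 323 / 10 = 32.30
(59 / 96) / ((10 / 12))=59 / 80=0.74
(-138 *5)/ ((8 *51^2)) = -115/ 3468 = -0.03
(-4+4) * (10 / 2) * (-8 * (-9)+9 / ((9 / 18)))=0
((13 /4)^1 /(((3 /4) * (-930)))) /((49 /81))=-117 /15190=-0.01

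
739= 739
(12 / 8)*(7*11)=231 / 2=115.50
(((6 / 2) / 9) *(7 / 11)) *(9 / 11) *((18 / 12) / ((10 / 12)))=189 / 605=0.31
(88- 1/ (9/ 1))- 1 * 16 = 647/ 9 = 71.89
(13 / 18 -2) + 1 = -5 / 18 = -0.28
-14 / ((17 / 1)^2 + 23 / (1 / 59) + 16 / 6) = -21 / 2473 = -0.01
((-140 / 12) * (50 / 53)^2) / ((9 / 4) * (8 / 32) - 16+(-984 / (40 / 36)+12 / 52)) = 91000000 / 7894742253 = 0.01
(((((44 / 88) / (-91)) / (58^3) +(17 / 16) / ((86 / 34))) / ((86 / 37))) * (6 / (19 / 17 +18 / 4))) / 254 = 1584206319 / 2084663725508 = 0.00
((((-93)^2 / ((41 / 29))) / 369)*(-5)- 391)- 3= -476.89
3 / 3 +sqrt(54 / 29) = 1 +3 * sqrt(174) / 29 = 2.36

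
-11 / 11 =-1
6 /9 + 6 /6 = 5 /3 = 1.67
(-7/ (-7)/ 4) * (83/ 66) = 83/ 264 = 0.31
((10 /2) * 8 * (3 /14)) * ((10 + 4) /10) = 12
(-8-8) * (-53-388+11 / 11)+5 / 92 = 647685 / 92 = 7040.05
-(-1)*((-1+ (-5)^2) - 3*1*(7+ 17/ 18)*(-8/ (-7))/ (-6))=1798/ 63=28.54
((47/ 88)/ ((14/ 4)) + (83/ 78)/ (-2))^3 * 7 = -11836763639/ 30949806888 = -0.38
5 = 5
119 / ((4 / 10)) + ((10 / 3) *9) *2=715 / 2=357.50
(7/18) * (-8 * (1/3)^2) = -28/81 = -0.35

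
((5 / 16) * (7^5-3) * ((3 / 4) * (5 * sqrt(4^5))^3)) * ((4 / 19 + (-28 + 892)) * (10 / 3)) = 882949376000000 / 19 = 46471019789473.68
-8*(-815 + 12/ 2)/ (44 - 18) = 3236/ 13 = 248.92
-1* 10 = -10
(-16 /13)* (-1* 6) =96 /13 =7.38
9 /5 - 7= -26 /5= -5.20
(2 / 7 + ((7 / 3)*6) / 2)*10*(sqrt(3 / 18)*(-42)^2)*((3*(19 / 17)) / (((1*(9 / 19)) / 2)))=303240*sqrt(6)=742783.27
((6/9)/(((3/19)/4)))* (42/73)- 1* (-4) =3004/219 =13.72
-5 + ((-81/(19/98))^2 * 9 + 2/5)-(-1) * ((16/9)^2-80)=229666264517/146205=1570850.96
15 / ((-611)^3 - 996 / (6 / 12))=-15 / 228101123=-0.00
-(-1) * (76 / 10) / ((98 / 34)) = 646 / 245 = 2.64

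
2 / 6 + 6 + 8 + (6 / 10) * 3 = 242 / 15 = 16.13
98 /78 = 49 /39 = 1.26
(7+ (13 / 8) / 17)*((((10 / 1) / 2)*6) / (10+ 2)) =4825 / 272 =17.74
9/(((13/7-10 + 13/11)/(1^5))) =-693/536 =-1.29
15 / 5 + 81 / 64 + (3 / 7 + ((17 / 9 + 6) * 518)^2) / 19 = 605977291813 / 689472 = 878900.51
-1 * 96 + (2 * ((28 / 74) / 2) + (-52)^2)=96510 / 37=2608.38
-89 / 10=-8.90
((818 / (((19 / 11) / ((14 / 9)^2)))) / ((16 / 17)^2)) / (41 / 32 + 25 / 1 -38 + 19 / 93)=-112.35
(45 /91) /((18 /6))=15 /91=0.16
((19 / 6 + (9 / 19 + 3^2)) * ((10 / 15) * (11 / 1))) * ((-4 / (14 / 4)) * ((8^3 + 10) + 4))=-66701008 / 1197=-55723.48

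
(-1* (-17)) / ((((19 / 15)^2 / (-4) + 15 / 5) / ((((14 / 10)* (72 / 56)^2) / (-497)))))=-247860 / 8137381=-0.03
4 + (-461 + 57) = -400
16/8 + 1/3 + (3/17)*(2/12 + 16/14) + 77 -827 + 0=-533669/714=-747.44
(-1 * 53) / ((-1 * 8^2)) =53 / 64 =0.83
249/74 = 3.36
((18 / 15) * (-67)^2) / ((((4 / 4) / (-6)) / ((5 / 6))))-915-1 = -27850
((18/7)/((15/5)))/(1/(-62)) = -372/7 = -53.14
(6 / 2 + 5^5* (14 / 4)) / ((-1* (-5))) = 21881 / 10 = 2188.10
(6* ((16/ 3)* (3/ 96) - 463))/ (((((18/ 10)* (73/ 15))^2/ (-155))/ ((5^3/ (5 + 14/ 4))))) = 67255468750/ 815337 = 82487.94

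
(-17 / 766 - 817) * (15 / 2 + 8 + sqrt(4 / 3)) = -19401009 / 1532 - 208613 * sqrt(3) / 383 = -13607.26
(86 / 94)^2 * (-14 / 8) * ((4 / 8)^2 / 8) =-12943 / 282752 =-0.05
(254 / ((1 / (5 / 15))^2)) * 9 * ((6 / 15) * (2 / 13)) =1016 / 65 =15.63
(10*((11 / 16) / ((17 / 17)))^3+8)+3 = 29183 / 2048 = 14.25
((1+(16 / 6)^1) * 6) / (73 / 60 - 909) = -0.02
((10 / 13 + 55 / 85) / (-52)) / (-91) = 313 / 1045772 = 0.00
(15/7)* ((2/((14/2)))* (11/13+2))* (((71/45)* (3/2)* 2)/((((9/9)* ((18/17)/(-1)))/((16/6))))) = -357272/17199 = -20.77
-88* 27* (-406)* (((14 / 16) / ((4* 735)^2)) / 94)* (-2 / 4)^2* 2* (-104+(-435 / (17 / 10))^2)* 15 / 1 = 13560051681 / 26622680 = 509.34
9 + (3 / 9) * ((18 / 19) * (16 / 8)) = 183 / 19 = 9.63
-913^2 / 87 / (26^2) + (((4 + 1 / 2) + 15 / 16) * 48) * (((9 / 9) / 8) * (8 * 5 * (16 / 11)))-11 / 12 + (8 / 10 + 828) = 2193011902 / 808665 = 2711.89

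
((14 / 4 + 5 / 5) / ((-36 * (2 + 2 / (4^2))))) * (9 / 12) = -3 / 68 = -0.04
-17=-17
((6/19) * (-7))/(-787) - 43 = -43.00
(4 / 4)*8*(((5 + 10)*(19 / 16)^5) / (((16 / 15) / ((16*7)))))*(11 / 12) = 14299471725 / 524288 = 27274.08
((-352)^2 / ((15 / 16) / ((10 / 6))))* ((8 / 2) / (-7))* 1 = -7929856 / 63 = -125870.73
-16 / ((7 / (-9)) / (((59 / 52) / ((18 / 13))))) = 118 / 7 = 16.86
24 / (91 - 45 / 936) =832 / 3153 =0.26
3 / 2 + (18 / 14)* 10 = 14.36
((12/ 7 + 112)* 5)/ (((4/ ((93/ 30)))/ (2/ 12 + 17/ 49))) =931519/ 4116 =226.32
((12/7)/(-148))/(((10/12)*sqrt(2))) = -9*sqrt(2)/1295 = -0.01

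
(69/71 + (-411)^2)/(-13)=-11993460/923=-12994.00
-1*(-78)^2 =-6084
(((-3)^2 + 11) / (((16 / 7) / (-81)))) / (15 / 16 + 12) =-54.78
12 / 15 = 4 / 5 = 0.80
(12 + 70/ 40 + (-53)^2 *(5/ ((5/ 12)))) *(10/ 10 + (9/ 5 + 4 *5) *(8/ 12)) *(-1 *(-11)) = 345715381/ 60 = 5761923.02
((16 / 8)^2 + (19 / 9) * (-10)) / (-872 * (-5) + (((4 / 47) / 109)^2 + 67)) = -4041749866 / 1045684674891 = -0.00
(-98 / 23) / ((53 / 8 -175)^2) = -6272 / 41731407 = -0.00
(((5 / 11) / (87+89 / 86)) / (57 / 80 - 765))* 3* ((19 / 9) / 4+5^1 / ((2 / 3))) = -2485400 / 15276150549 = -0.00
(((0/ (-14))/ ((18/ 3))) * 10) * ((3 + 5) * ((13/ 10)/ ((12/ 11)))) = 0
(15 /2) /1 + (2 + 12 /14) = 145 /14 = 10.36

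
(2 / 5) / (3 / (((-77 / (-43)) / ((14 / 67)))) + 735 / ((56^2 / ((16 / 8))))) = 0.49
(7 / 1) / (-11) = -7 / 11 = -0.64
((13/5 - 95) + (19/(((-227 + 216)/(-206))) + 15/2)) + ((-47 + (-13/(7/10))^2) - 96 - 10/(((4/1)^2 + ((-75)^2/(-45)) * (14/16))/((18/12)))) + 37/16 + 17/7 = 5129199283/10736880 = 477.72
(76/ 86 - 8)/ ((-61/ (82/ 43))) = 25092/ 112789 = 0.22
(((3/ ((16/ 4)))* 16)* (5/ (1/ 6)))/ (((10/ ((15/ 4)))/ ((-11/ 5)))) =-297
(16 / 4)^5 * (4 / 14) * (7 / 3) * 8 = 16384 / 3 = 5461.33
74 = 74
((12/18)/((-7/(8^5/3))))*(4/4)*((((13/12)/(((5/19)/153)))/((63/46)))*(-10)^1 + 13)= 6311378944/1323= 4770505.63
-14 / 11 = -1.27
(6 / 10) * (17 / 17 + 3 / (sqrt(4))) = 1.50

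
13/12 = 1.08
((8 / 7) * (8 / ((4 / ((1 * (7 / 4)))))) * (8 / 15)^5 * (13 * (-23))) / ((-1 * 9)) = 39190528 / 6834375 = 5.73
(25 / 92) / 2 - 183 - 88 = -49839 / 184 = -270.86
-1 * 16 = -16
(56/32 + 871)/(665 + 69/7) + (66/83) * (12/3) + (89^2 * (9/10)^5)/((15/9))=137763324566651/49011500000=2810.84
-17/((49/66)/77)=-12342/7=-1763.14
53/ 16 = 3.31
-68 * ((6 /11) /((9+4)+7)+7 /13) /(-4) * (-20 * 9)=-247554 /143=-1731.15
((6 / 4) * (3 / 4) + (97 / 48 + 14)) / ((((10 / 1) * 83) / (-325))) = -53495 / 7968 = -6.71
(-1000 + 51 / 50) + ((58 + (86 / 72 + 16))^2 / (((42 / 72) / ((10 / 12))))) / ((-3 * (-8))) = -1802842843 / 2721600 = -662.42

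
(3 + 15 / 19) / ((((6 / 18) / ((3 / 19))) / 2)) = 1296 / 361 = 3.59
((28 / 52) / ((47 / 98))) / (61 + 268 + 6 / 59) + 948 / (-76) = -2810948513 / 225411953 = -12.47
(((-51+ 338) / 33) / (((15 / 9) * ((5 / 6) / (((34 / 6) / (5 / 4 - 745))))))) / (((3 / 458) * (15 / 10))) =-300448 / 61875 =-4.86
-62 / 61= -1.02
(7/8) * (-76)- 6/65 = -8657/130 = -66.59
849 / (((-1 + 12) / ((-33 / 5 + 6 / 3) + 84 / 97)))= -1537539 / 5335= -288.20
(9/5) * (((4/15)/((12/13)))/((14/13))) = 169/350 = 0.48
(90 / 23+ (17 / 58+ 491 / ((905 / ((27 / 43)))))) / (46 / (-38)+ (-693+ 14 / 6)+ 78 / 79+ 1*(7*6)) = -1062874174209 / 151686102702110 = -0.01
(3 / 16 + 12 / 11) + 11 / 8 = 467 / 176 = 2.65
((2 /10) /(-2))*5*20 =-10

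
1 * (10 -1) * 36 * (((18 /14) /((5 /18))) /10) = 149.97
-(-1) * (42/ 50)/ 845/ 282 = 0.00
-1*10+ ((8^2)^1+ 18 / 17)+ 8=1072 / 17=63.06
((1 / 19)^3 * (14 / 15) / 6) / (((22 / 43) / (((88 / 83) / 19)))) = 1204 / 486748935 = 0.00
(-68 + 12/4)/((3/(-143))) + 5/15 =9296/3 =3098.67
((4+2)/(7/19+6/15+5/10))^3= 1481544000/13997521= 105.84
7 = 7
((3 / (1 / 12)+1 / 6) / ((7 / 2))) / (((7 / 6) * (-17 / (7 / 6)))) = -31 / 51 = -0.61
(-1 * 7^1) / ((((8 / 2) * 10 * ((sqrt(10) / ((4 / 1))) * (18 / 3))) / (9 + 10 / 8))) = -287 * sqrt(10) / 2400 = -0.38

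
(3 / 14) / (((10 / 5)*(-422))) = -3 / 11816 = -0.00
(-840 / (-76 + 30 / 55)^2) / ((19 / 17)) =-86394 / 654455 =-0.13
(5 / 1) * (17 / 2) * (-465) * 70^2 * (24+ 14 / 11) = -26920477500 / 11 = -2447316136.36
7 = 7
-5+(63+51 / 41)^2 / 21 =2253817 / 11767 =191.54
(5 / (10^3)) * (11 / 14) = 11 / 2800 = 0.00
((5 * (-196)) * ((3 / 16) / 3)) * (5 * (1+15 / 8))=-28175 / 32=-880.47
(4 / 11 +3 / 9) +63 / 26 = 3.12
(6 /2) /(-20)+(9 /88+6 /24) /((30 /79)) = 2053 /2640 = 0.78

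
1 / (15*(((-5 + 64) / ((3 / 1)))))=1 / 295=0.00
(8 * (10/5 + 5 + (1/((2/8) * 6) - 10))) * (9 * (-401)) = 67368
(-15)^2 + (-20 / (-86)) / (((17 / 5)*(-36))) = 2960525 / 13158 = 225.00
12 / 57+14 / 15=326 / 285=1.14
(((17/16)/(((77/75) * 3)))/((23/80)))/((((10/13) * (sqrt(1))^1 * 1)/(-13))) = -71825/3542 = -20.28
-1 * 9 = -9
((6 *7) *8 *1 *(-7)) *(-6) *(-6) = -84672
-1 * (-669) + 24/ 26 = 8709/ 13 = 669.92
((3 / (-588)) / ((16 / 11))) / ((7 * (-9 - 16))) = 11 / 548800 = 0.00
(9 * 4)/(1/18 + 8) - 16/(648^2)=17005967/3805380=4.47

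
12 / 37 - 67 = -2467 / 37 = -66.68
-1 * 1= -1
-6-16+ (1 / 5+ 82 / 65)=-267 / 13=-20.54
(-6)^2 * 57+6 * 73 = 2490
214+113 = 327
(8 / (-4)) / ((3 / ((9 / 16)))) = -0.38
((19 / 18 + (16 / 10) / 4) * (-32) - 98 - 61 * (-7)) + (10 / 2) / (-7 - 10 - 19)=282.28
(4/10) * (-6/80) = -3/100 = -0.03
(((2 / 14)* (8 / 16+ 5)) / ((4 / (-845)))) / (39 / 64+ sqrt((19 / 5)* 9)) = 4833400 / 1616559 - 4759040* sqrt(95) / 1616559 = -25.70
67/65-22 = -20.97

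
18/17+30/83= 2004/1411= 1.42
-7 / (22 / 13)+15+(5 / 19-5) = 6.13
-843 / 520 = -1.62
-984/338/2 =-246/169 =-1.46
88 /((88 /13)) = 13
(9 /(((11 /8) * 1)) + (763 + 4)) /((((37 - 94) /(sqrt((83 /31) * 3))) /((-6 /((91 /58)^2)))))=57248552 * sqrt(7719) /53652599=93.75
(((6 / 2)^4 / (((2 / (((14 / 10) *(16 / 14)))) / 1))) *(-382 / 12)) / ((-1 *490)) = 4.21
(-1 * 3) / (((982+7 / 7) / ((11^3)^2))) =-5314683 / 983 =-5406.60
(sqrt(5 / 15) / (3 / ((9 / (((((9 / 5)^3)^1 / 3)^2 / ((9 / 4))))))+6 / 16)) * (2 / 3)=250000 * sqrt(3) / 1051731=0.41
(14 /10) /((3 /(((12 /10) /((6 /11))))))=77 /75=1.03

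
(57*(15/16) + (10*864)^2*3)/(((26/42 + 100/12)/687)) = 51694561736685/3008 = 17185692066.72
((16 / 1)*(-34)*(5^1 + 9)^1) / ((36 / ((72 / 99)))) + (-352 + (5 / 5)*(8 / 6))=-49948 / 99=-504.53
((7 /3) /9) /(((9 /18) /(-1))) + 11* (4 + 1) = 1471 /27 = 54.48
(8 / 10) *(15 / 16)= 3 / 4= 0.75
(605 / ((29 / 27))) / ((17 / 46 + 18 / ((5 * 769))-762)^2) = 511007754361500 / 526246949030990261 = 0.00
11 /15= 0.73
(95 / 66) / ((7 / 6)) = 95 / 77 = 1.23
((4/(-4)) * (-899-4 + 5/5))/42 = 451/21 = 21.48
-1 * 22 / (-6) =11 / 3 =3.67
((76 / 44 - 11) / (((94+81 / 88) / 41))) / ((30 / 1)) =-5576 / 41765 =-0.13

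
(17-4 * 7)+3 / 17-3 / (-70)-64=-88989 / 1190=-74.78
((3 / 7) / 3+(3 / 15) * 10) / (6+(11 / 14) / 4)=120 / 347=0.35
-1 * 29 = -29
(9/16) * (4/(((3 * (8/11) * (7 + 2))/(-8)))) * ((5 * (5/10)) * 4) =-55/6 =-9.17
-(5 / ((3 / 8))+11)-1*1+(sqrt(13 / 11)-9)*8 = -88.64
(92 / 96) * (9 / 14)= 0.62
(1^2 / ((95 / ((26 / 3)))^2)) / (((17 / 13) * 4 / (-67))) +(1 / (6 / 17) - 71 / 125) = 29808299 / 13808250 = 2.16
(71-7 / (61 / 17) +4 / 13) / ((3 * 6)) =27500 / 7137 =3.85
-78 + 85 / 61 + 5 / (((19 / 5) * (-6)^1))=-534247 / 6954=-76.83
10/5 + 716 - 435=283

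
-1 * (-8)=8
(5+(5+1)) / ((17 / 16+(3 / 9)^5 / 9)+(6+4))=384912 / 387115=0.99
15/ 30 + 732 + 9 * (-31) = 907/ 2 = 453.50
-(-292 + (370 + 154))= -232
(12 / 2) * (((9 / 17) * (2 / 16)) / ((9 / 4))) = 3 / 17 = 0.18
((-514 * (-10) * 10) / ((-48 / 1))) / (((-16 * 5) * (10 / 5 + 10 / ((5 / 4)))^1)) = 257 / 192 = 1.34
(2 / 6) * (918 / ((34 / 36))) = 324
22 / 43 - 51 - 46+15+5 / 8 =-27817 / 344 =-80.86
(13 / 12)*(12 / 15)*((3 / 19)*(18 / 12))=39 / 190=0.21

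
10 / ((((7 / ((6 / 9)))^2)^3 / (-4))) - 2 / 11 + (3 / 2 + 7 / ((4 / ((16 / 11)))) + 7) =20498046599 / 1886854662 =10.86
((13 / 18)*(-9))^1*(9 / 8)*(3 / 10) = -351 / 160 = -2.19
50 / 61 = 0.82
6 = 6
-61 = -61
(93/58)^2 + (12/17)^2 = 2983977/972196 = 3.07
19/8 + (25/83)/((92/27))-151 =-2268451/15272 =-148.54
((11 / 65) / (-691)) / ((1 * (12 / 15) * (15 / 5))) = -11 / 107796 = -0.00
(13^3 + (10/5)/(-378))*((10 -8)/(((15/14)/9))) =1660928/45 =36909.51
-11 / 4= -2.75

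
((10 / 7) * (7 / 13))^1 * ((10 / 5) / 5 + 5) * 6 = 324 / 13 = 24.92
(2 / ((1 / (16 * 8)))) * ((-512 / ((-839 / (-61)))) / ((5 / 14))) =-111935488 / 4195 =-26683.07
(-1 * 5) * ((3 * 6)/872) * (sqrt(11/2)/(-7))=0.03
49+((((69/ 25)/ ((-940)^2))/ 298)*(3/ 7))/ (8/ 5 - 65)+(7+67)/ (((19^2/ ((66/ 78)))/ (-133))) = 18711922579928871/ 721599512452000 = 25.93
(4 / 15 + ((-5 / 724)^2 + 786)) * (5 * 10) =30910660595 / 786264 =39313.34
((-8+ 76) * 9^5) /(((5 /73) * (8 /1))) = 73279809 /10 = 7327980.90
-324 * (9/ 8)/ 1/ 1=-729/ 2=-364.50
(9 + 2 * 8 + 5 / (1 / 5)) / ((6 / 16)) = 400 / 3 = 133.33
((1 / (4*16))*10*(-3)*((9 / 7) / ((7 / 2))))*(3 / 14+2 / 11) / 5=-1647 / 120736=-0.01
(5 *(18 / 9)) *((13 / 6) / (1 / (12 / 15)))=52 / 3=17.33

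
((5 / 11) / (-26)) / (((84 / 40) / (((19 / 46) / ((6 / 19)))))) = -9025 / 828828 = -0.01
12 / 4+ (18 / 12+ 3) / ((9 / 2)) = 4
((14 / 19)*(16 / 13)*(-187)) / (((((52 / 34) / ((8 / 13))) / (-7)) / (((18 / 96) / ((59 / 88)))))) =328988352 / 2462837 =133.58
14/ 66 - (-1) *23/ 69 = 6/ 11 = 0.55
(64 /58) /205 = 32 /5945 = 0.01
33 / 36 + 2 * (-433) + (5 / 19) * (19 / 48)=-864.98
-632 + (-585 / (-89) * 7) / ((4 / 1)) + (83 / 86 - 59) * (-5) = -5056581 / 15308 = -330.32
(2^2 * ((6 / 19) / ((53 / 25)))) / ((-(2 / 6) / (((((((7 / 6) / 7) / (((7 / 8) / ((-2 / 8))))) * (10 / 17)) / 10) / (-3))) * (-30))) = 20 / 359499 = 0.00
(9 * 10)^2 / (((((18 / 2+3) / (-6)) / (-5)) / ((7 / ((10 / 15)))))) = 212625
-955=-955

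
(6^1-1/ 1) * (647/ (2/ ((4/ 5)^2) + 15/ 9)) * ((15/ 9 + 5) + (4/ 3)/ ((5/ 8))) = 683232/ 115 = 5941.15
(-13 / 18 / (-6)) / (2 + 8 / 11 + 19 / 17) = 0.03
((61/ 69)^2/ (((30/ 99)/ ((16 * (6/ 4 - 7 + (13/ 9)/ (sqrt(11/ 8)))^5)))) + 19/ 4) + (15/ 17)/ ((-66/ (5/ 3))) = -6123137854894531/ 19471014090 + 3094697694584977 * sqrt(22)/ 56695011615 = -58448.14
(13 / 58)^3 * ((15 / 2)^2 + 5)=538265 / 780448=0.69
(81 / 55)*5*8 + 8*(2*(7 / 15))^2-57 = 21973 / 2475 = 8.88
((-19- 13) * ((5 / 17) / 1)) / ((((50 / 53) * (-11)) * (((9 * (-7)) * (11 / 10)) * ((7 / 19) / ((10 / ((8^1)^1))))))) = -40280 / 907137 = -0.04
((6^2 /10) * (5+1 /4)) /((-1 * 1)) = -189 /10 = -18.90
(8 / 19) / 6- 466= -26558 / 57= -465.93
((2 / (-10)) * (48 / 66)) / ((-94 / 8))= 32 / 2585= 0.01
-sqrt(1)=-1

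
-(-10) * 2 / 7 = 20 / 7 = 2.86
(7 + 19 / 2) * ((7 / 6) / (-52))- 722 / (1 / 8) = -1201485 / 208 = -5776.37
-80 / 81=-0.99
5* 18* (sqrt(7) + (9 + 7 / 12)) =90* sqrt(7) + 1725 / 2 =1100.62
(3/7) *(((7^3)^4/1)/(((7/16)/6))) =81352871712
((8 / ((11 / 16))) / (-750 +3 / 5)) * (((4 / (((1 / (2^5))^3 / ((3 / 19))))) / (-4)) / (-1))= -20971520 / 261041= -80.34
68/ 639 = 0.11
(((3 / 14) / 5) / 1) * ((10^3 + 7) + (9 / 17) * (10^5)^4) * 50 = 13500000000000000256785 / 119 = 113445378151260506359.54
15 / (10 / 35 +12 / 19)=1995 / 122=16.35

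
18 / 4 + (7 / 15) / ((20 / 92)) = 997 / 150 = 6.65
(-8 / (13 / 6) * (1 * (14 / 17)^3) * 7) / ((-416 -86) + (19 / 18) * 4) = 9261 / 319345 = 0.03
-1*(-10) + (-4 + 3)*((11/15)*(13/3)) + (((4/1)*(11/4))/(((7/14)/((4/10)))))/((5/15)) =299/9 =33.22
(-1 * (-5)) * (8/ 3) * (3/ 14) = 20/ 7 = 2.86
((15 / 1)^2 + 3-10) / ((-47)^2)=218 / 2209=0.10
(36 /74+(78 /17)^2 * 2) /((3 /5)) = 70.98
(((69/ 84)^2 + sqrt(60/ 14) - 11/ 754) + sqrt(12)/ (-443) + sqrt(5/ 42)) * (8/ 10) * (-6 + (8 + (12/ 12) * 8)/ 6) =-4 * sqrt(210)/ 9 - 195121/ 110838 + 16 * sqrt(3)/ 1329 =-8.18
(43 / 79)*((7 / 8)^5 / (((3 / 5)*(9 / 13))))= 46975565 / 69894144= 0.67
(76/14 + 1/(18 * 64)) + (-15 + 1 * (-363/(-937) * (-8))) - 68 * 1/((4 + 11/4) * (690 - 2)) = -12363791329/974719872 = -12.68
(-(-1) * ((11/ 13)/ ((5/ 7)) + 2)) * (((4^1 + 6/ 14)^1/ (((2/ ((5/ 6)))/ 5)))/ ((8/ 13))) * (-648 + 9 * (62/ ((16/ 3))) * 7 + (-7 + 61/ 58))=194595525/ 51968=3744.53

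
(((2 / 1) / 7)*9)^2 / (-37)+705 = 704.82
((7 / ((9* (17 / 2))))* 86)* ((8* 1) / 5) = 9632 / 765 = 12.59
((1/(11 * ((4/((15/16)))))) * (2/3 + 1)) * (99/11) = 225/704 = 0.32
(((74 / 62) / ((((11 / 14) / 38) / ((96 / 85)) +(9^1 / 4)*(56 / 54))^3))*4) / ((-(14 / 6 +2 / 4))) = -118293685258420224 / 913002952515347129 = -0.13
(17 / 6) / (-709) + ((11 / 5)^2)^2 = 62272189 / 2658750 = 23.42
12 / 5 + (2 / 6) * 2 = 3.07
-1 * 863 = -863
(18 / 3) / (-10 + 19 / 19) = -2 / 3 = -0.67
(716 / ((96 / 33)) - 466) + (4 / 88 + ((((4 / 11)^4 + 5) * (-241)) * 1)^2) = 2507104558422613 / 1714871048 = 1461978.47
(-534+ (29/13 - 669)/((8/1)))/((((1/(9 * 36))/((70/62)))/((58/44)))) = -1319632965/4433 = -297683.95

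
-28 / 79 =-0.35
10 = 10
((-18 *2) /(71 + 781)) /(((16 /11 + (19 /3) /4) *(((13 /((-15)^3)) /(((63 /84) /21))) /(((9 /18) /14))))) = 334125 /72544108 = 0.00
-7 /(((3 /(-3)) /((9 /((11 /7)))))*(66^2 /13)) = 637 /5324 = 0.12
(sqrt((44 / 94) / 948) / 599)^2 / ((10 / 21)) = 77 / 26644562260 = 0.00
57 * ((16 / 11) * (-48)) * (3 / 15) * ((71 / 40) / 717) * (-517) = 6086688 / 5975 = 1018.69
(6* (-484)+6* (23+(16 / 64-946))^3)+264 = -150852889593 / 32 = -4714152799.78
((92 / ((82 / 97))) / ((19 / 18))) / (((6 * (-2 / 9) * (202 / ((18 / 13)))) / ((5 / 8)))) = -2710665 / 8182616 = -0.33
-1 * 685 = -685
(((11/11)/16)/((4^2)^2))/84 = 1/344064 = 0.00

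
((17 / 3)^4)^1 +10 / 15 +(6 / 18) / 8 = 668627 / 648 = 1031.83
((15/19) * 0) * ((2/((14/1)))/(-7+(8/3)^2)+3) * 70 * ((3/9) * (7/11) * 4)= 0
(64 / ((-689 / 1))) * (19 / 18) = -608 / 6201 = -0.10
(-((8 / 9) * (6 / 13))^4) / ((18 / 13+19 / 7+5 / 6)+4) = -917504 / 289298763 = -0.00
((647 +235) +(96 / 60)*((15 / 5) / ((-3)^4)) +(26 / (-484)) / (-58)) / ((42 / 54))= 1134.08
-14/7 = -2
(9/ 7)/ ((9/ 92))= 92/ 7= 13.14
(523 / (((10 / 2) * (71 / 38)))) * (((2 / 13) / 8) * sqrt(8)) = 9937 * sqrt(2) / 4615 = 3.05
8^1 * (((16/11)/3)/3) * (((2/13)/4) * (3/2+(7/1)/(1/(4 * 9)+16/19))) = 17312/36465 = 0.47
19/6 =3.17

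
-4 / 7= -0.57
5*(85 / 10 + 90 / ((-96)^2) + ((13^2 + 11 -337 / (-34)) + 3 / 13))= 112389525 / 113152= 993.26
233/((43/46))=10718/43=249.26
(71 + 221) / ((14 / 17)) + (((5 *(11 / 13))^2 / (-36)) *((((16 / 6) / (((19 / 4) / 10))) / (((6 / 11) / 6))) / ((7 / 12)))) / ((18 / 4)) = 624249862 / 1820637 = 342.87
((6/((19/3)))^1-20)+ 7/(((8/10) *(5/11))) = 15/76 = 0.20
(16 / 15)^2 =256 / 225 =1.14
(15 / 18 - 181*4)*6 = -4339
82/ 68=41/ 34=1.21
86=86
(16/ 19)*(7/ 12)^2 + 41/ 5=7256/ 855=8.49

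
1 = 1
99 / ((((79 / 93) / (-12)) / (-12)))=1325808 / 79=16782.38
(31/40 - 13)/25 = -489/1000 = -0.49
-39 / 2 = -19.50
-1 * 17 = -17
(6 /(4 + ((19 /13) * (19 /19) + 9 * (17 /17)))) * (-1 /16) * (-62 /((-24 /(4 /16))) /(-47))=403 /1131008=0.00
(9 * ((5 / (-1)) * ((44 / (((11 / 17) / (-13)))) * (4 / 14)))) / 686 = 39780 / 2401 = 16.57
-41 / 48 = -0.85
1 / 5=0.20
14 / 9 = 1.56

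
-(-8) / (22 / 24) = 96 / 11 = 8.73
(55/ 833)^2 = 3025/ 693889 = 0.00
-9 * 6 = -54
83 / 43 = 1.93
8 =8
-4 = -4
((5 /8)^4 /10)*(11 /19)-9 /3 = -2.99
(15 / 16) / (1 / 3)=45 / 16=2.81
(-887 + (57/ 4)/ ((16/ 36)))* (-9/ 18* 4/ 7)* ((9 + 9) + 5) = 314617/ 56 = 5618.16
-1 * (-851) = 851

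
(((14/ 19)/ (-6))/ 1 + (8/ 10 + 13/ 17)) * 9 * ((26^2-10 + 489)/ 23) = 4841298/ 7429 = 651.68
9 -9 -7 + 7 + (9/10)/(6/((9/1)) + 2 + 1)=27/110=0.25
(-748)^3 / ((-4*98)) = 52313624 / 49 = 1067624.98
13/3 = 4.33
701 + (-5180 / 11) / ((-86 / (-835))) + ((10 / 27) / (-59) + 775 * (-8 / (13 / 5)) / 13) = -516316015079 / 127339641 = -4054.64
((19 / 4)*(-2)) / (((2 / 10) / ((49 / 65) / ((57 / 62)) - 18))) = 31826 / 39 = 816.05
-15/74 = -0.20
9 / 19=0.47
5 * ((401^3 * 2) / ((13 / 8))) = 5158496080 / 13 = 396807390.77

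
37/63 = 0.59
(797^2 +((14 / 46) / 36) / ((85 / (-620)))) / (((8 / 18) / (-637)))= -711943130899 / 782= -910413210.87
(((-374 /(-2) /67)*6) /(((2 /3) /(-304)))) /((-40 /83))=5308182 /335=15845.32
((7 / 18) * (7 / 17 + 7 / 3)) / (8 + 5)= 490 / 5967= 0.08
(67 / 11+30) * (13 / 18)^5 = 147403321 / 20785248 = 7.09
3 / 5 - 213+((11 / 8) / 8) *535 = -120.45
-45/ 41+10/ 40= -139/ 164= -0.85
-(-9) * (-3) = -27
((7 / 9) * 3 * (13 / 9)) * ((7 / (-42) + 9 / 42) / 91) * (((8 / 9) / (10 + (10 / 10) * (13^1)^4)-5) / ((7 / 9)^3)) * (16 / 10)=-10285496 / 342994855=-0.03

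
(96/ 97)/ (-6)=-16/ 97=-0.16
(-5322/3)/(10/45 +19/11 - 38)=175626/3569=49.21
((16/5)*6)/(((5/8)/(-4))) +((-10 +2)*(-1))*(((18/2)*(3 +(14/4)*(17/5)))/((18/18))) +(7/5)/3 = 71279/75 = 950.39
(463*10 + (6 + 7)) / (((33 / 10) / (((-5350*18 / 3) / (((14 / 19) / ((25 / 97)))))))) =-15797327.29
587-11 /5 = 2924 /5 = 584.80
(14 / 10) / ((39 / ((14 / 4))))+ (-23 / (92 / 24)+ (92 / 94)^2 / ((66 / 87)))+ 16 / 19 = -678731791 / 180055590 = -3.77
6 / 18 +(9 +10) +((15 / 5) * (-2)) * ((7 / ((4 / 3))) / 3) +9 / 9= 59 / 6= 9.83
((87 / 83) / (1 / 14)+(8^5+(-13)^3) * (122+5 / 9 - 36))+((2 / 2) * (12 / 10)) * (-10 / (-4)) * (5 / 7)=13836491968 / 5229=2646106.71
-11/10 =-1.10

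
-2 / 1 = -2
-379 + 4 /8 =-757 /2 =-378.50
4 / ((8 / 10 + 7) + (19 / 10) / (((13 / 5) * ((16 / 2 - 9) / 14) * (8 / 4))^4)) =1142440 / 30739633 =0.04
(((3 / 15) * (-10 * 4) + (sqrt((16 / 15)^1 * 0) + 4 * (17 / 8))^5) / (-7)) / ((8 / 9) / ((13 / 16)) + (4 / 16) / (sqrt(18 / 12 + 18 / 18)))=-26574930720 / 4491697 + 19432918089 * sqrt(10) / 71867152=-5061.38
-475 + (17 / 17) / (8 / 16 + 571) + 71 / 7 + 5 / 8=-29714459 / 64008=-464.23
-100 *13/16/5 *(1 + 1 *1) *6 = -195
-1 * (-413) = 413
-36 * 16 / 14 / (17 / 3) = -864 / 119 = -7.26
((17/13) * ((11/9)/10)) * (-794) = -126.90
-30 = -30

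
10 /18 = 5 /9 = 0.56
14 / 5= 2.80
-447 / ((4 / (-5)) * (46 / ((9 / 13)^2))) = 181035 / 31096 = 5.82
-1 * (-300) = 300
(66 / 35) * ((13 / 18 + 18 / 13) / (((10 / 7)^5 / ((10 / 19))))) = 13020623 / 37050000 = 0.35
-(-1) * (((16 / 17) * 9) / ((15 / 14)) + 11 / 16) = 11687 / 1360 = 8.59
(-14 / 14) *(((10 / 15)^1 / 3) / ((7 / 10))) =-0.32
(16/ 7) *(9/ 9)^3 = 16/ 7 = 2.29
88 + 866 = 954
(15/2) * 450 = 3375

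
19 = 19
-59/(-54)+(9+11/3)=743/54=13.76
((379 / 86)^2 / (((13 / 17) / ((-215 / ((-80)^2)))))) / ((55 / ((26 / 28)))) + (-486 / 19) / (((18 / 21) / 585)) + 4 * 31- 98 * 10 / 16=-56027930184843 / 3220940800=-17394.90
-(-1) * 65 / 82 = 65 / 82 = 0.79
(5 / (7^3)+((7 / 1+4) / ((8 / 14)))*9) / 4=237719 / 5488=43.32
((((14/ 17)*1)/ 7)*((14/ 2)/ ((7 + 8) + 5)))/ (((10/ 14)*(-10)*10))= -49/ 85000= -0.00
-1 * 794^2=-630436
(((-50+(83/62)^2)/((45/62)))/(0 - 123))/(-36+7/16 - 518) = -0.00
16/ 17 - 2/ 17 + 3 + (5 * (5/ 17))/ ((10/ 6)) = 80/ 17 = 4.71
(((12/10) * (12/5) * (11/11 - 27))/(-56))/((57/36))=2808/3325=0.84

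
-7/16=-0.44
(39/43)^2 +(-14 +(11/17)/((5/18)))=-1704923/157165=-10.85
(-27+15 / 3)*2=-44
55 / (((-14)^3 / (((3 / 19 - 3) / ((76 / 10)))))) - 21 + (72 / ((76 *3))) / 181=-3763553043 / 179295704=-20.99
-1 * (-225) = 225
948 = 948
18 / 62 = 9 / 31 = 0.29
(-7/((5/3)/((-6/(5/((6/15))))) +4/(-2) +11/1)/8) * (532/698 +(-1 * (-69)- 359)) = 3179736/69451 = 45.78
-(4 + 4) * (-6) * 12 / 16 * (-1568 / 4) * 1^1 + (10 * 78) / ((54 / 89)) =-115438 / 9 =-12826.44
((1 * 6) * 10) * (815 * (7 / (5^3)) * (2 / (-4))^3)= -3423 / 10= -342.30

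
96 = 96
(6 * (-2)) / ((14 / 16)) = -96 / 7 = -13.71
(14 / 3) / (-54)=-0.09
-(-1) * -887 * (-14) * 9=111762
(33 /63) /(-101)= -11 /2121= -0.01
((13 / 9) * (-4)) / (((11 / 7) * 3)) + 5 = 1121 / 297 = 3.77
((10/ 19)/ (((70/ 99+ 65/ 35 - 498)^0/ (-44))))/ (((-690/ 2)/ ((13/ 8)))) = 143/ 1311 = 0.11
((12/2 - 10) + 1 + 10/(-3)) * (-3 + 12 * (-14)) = 1083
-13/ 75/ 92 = -13/ 6900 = -0.00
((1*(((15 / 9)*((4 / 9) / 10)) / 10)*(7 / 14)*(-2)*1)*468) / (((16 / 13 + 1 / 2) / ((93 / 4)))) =-10478 / 225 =-46.57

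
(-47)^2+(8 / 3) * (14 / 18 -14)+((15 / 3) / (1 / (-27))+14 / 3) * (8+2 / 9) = 9919 / 9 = 1102.11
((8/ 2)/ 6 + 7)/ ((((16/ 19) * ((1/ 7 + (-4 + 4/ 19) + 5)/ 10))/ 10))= 290605/ 432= 672.70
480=480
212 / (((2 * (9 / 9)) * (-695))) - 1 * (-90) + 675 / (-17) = 592423 / 11815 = 50.14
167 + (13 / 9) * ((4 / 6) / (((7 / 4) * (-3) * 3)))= 283963 / 1701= 166.94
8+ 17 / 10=97 / 10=9.70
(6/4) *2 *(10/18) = 1.67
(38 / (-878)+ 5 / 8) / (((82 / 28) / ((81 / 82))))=1158381 / 5903672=0.20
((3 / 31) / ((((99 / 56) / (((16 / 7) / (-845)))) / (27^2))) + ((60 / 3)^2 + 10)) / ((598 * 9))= 59054173 / 775398195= 0.08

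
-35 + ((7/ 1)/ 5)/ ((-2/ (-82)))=112/ 5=22.40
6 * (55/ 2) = 165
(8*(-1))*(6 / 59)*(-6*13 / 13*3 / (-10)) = -432 / 295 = -1.46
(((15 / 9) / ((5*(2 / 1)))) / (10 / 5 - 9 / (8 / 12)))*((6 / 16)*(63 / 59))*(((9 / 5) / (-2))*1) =0.01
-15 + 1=-14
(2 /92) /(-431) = -1 /19826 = -0.00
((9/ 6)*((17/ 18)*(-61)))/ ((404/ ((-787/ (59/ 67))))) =191.17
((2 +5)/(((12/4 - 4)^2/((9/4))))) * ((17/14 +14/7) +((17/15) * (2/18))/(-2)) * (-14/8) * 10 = -10423/12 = -868.58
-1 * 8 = -8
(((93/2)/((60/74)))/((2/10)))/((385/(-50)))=-5735/154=-37.24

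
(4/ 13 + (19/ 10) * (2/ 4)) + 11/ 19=9073/ 4940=1.84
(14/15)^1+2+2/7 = 338/105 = 3.22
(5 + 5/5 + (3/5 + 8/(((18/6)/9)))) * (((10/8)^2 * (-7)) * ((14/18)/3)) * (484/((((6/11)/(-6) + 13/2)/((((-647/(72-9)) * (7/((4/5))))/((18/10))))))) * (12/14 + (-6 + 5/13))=-1556569.37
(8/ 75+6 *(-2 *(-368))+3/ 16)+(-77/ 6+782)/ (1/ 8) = 4227851/ 400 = 10569.63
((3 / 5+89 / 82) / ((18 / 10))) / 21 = 691 / 15498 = 0.04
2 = 2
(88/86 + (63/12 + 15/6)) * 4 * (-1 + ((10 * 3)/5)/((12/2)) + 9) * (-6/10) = -40743/215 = -189.50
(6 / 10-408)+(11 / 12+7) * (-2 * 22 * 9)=-17712 / 5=-3542.40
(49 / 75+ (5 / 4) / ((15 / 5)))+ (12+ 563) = 57607 / 100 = 576.07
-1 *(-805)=805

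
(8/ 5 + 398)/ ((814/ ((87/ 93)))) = 783/ 1705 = 0.46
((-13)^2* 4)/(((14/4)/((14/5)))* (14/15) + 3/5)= 20280/53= 382.64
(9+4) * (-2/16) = -13/8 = -1.62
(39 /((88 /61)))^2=730.84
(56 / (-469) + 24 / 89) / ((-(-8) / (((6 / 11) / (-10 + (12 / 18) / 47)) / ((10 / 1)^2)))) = -2961 / 288609200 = -0.00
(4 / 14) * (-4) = -1.14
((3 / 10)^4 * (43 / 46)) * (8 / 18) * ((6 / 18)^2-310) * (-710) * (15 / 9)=8514817 / 6900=1234.03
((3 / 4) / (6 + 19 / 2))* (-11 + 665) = 981 / 31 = 31.65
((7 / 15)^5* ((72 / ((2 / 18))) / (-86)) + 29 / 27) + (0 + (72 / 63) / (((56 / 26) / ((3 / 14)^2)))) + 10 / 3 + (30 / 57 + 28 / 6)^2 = 196432070793731 / 6289434506250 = 31.23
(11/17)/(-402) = -11/6834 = -0.00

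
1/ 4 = 0.25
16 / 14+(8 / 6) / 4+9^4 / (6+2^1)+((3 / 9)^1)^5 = 11180405 / 13608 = 821.61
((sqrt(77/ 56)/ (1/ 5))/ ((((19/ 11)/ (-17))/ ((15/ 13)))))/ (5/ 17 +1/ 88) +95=95 - 5245350*sqrt(22)/ 112879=-122.96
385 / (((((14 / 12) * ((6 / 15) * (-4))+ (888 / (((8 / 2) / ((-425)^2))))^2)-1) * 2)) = 825 / 6891041792410702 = 0.00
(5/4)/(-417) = -5/1668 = -0.00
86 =86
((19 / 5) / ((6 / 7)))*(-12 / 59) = -266 / 295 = -0.90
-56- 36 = -92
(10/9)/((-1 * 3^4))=-10/729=-0.01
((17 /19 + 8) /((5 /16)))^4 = 53459728531456 /81450625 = 656345.22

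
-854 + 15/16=-853.06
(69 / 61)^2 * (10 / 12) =7935 / 7442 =1.07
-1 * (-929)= 929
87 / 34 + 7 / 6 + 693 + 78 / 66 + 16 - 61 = 366281 / 561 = 652.91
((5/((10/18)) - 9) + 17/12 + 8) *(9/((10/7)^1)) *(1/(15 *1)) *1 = 791/200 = 3.96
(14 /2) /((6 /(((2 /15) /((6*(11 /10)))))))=0.02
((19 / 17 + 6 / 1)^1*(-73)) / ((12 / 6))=-8833 / 34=-259.79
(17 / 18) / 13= 17 / 234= 0.07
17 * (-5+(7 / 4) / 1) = -221 / 4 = -55.25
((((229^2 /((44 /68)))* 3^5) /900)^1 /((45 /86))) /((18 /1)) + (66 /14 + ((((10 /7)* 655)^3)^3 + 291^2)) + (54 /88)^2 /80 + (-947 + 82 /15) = 257767585347603361142102843916396112027013 /468747498912000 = 549907116189211256712760500.00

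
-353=-353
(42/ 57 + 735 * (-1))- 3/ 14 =-195371/ 266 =-734.48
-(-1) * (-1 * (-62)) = 62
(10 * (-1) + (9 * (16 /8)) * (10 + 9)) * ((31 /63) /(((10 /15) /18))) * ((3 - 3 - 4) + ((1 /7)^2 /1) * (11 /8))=-12018483 /686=-17519.65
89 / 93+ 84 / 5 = 8257 / 465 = 17.76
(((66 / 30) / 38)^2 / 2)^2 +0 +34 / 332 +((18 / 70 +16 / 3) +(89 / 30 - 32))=-70690272165579 / 3028660040000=-23.34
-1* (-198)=198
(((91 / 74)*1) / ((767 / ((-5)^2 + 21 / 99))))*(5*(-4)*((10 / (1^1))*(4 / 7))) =-332800 / 72039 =-4.62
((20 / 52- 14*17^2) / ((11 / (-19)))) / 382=999267 / 54626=18.29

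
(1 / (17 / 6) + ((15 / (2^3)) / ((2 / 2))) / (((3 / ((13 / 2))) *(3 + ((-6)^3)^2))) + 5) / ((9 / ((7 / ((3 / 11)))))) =5231118893 / 342663696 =15.27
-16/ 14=-8/ 7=-1.14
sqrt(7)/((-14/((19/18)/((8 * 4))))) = -19 * sqrt(7)/8064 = -0.01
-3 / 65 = -0.05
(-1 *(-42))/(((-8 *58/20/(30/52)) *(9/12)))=-525/377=-1.39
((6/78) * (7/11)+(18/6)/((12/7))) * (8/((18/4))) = 1372/429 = 3.20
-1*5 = -5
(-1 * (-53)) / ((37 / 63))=3339 / 37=90.24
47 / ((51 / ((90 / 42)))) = 235 / 119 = 1.97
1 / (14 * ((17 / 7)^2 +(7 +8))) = 7 / 2048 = 0.00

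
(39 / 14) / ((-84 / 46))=-299 / 196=-1.53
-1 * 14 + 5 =-9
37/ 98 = 0.38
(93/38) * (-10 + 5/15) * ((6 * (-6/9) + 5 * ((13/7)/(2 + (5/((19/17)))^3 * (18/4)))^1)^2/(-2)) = 5374290379813840539/28724280697433251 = 187.10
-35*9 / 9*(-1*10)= 350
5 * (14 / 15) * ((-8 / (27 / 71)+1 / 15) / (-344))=19817 / 69660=0.28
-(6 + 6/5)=-36/5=-7.20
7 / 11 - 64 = -697 / 11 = -63.36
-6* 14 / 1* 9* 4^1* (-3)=9072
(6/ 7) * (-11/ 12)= -11/ 14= -0.79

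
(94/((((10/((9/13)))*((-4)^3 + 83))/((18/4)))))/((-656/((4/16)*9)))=-34263/6481280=-0.01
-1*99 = -99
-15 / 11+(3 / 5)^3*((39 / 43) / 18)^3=-1192580833 / 874577000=-1.36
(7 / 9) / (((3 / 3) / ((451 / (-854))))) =-0.41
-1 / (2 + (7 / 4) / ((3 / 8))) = -3 / 20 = -0.15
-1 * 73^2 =-5329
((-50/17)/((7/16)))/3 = -800/357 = -2.24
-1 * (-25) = 25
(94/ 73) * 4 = 376/ 73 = 5.15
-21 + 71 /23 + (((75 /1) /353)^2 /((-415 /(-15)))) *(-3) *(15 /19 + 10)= -81200154791 /4519693039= -17.97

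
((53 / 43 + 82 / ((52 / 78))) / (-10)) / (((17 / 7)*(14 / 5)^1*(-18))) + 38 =1002679 / 26316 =38.10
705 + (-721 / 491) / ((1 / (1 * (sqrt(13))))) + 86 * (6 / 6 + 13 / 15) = 860.24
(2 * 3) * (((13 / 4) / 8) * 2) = 4.88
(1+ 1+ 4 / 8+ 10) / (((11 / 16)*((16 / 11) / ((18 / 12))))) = 75 / 4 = 18.75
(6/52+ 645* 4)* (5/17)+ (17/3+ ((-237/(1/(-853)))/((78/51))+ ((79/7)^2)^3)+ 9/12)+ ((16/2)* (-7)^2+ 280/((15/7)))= 2199679.41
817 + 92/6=2497/3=832.33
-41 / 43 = -0.95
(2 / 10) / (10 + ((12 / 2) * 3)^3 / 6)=1 / 4910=0.00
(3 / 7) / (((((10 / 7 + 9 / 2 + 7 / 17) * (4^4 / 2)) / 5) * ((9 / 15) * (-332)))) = -425 / 32063232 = -0.00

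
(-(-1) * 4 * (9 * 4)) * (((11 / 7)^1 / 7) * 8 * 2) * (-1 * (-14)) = 50688 / 7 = 7241.14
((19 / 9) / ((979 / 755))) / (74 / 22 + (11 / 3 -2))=14345 / 44322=0.32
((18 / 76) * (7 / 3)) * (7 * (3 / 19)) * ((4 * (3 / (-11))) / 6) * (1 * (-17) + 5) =1.33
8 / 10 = 4 / 5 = 0.80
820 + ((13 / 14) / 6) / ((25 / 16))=430552 / 525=820.10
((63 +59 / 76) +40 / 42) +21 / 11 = 1169893 / 17556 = 66.64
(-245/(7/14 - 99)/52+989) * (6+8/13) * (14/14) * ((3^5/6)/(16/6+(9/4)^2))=423468963576/12351703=34284.26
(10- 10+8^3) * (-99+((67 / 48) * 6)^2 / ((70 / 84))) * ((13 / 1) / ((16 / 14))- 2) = -71190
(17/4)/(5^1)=17/20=0.85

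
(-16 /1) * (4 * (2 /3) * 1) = -128 /3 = -42.67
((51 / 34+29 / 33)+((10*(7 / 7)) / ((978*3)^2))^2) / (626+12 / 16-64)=484762312690673 / 114680251189747881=0.00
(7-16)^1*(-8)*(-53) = -3816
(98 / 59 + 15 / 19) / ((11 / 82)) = 225254 / 12331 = 18.27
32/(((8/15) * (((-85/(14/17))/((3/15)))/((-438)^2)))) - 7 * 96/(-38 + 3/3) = -1191531264/53465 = -22286.19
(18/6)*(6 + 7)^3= 6591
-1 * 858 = -858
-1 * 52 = -52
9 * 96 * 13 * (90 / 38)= 505440 / 19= 26602.11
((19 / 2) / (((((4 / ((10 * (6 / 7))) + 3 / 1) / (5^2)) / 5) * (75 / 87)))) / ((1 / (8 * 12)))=495900 / 13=38146.15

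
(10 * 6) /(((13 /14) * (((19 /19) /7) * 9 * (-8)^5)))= -245 /159744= -0.00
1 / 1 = 1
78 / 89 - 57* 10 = -50652 / 89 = -569.12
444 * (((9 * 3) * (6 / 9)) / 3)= 2664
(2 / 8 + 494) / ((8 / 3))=5931 / 32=185.34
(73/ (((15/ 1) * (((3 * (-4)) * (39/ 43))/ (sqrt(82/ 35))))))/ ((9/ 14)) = -3139 * sqrt(2870)/ 157950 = -1.06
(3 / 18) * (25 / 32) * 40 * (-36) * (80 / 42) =-2500 / 7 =-357.14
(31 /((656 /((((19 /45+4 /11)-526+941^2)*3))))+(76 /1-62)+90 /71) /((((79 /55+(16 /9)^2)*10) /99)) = 1288749843512901 /4769149520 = 270226.34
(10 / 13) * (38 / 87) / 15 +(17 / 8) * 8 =57757 / 3393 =17.02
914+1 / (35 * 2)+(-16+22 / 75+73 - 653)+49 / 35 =335693 / 1050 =319.71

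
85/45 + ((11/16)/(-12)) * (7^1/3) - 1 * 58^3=-37461167/192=-195110.24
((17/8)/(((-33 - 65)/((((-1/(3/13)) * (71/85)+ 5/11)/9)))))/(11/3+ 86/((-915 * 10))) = 1353895/649335456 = 0.00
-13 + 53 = 40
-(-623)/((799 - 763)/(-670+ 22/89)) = -104314/9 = -11590.44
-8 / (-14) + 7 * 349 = 17105 / 7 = 2443.57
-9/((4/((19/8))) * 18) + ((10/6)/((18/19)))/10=-0.12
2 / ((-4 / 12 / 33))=-198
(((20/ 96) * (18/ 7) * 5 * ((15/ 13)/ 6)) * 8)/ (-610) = -75/ 11102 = -0.01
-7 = -7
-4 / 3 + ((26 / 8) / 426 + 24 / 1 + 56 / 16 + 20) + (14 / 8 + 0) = 27221 / 568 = 47.92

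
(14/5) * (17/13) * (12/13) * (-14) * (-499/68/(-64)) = -5.43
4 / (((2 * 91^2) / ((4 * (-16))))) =-128 / 8281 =-0.02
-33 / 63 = -11 / 21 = -0.52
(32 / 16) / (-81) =-2 / 81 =-0.02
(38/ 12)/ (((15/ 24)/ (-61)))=-4636/ 15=-309.07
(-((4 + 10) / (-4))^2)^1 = -49 / 4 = -12.25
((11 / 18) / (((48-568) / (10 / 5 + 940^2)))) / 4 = -539979 / 2080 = -259.61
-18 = -18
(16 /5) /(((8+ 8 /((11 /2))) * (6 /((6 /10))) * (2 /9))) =99 /650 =0.15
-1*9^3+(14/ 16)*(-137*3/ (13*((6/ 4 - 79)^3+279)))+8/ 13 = -35240234690/ 48381359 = -728.38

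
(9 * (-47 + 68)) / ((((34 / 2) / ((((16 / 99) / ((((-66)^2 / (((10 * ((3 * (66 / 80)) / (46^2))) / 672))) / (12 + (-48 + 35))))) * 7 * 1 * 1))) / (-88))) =7 / 1582768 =0.00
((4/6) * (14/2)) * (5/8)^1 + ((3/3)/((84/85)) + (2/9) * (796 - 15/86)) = 979459/5418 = 180.78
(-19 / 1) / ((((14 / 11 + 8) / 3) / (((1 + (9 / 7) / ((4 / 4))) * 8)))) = -13376 / 119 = -112.40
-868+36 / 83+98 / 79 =-5680498 / 6557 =-866.33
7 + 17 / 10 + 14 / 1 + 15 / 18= 353 / 15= 23.53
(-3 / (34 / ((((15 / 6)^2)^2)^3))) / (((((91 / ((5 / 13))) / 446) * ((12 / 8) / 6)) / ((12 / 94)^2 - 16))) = 79215087890625 / 124976384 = 633840.45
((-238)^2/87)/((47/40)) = 2265760/4089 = 554.11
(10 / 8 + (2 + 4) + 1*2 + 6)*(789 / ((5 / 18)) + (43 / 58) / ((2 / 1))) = 43321.75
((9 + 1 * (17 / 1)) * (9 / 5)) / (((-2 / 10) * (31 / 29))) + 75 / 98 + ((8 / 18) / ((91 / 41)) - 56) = -97370051 / 355446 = -273.94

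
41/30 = 1.37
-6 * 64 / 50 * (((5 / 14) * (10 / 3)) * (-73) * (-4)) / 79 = -18688 / 553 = -33.79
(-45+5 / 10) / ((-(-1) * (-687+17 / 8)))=356 / 5479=0.06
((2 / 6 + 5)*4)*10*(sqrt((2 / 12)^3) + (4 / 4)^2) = 227.85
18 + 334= 352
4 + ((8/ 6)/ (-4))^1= 11/ 3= 3.67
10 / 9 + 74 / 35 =1016 / 315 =3.23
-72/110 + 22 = 1174/55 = 21.35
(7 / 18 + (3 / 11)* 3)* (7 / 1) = 1673 / 198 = 8.45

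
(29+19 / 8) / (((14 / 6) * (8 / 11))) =8283 / 448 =18.49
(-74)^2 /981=5476 /981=5.58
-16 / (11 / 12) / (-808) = 24 / 1111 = 0.02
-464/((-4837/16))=7424/4837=1.53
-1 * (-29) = 29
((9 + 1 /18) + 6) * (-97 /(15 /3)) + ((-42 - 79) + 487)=6653 /90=73.92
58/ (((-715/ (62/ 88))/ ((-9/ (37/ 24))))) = 97092/ 291005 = 0.33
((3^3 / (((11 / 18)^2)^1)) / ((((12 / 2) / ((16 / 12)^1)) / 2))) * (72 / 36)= 7776 / 121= 64.26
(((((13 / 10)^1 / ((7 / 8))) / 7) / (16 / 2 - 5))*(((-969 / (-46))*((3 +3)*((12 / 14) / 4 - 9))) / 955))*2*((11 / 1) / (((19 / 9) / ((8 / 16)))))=-0.43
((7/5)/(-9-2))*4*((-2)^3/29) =224/1595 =0.14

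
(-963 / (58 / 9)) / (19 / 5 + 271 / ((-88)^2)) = -18643680 / 478471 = -38.97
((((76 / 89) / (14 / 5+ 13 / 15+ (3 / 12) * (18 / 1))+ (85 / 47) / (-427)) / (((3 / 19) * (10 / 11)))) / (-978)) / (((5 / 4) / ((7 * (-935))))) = 49025597951 / 13101344235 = 3.74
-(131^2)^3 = -5053913144281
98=98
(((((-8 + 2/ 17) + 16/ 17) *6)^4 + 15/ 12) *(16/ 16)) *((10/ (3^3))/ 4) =5025314041945/ 18040536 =278556.80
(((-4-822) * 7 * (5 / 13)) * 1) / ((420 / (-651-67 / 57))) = 7676431 / 2223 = 3453.19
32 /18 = 16 /9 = 1.78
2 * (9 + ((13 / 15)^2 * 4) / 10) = 20926 / 1125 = 18.60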